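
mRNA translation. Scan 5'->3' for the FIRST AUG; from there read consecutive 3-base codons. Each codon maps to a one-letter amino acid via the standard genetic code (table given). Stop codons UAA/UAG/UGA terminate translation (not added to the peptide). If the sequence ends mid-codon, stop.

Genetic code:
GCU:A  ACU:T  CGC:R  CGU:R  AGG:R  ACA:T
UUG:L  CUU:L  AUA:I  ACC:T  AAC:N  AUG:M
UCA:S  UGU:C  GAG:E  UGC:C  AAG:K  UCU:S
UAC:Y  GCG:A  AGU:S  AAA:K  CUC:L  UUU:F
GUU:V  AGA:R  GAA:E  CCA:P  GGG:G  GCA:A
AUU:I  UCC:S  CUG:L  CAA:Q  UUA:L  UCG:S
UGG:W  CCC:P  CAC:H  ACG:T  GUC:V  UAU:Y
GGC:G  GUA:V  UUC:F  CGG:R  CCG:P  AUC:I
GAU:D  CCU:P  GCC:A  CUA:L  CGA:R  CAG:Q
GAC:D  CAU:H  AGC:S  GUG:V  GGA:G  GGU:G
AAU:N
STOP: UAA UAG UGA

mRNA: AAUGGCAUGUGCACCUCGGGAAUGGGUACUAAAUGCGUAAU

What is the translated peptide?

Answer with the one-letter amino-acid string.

start AUG at pos 1
pos 1: AUG -> M; peptide=M
pos 4: GCA -> A; peptide=MA
pos 7: UGU -> C; peptide=MAC
pos 10: GCA -> A; peptide=MACA
pos 13: CCU -> P; peptide=MACAP
pos 16: CGG -> R; peptide=MACAPR
pos 19: GAA -> E; peptide=MACAPRE
pos 22: UGG -> W; peptide=MACAPREW
pos 25: GUA -> V; peptide=MACAPREWV
pos 28: CUA -> L; peptide=MACAPREWVL
pos 31: AAU -> N; peptide=MACAPREWVLN
pos 34: GCG -> A; peptide=MACAPREWVLNA
pos 37: UAA -> STOP

Answer: MACAPREWVLNA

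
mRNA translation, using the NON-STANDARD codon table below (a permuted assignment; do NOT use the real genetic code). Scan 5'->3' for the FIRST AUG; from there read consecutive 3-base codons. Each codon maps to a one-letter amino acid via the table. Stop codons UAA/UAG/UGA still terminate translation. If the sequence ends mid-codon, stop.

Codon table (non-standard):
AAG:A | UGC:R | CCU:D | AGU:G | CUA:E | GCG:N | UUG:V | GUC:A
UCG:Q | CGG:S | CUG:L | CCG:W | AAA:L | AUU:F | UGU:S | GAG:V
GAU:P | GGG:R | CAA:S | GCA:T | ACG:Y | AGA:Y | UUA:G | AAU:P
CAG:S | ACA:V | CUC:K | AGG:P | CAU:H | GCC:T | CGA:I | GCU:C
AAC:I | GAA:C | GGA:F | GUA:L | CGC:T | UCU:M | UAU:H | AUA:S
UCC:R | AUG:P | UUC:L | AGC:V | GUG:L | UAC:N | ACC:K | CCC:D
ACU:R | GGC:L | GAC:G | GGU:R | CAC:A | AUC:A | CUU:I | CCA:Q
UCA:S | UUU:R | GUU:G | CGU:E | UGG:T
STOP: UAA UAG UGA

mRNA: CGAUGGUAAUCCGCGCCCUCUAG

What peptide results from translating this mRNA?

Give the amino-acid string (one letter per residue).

Answer: PLATTK

Derivation:
start AUG at pos 2
pos 2: AUG -> P; peptide=P
pos 5: GUA -> L; peptide=PL
pos 8: AUC -> A; peptide=PLA
pos 11: CGC -> T; peptide=PLAT
pos 14: GCC -> T; peptide=PLATT
pos 17: CUC -> K; peptide=PLATTK
pos 20: UAG -> STOP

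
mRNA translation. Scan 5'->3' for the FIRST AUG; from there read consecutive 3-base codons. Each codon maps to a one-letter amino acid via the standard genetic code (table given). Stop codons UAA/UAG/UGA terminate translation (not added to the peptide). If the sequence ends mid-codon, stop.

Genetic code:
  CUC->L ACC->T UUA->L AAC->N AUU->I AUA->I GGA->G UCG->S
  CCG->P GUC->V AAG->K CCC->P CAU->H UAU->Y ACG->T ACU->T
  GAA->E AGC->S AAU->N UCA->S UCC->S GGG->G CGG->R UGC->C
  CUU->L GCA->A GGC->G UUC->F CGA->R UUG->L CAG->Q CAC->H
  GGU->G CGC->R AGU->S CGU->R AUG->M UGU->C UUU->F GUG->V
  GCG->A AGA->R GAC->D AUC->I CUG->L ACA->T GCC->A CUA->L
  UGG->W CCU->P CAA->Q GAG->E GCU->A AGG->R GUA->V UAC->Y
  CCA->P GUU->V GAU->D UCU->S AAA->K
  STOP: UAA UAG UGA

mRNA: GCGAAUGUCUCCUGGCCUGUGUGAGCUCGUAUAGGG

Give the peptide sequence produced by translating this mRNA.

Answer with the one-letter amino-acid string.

Answer: MSPGLCELV

Derivation:
start AUG at pos 4
pos 4: AUG -> M; peptide=M
pos 7: UCU -> S; peptide=MS
pos 10: CCU -> P; peptide=MSP
pos 13: GGC -> G; peptide=MSPG
pos 16: CUG -> L; peptide=MSPGL
pos 19: UGU -> C; peptide=MSPGLC
pos 22: GAG -> E; peptide=MSPGLCE
pos 25: CUC -> L; peptide=MSPGLCEL
pos 28: GUA -> V; peptide=MSPGLCELV
pos 31: UAG -> STOP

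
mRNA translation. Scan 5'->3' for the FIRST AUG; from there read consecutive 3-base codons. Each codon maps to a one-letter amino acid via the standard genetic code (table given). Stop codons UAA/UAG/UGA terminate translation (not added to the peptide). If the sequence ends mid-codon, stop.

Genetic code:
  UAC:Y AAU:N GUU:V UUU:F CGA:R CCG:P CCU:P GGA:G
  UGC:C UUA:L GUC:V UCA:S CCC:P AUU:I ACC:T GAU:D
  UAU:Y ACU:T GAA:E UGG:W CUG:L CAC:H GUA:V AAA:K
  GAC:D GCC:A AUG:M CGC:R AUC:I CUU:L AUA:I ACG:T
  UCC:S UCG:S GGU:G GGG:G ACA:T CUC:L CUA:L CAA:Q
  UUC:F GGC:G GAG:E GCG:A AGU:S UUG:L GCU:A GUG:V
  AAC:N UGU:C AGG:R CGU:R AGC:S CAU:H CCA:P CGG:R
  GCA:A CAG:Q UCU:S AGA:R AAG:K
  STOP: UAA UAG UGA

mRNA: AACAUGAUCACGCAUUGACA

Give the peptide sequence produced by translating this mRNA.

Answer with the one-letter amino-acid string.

Answer: MITH

Derivation:
start AUG at pos 3
pos 3: AUG -> M; peptide=M
pos 6: AUC -> I; peptide=MI
pos 9: ACG -> T; peptide=MIT
pos 12: CAU -> H; peptide=MITH
pos 15: UGA -> STOP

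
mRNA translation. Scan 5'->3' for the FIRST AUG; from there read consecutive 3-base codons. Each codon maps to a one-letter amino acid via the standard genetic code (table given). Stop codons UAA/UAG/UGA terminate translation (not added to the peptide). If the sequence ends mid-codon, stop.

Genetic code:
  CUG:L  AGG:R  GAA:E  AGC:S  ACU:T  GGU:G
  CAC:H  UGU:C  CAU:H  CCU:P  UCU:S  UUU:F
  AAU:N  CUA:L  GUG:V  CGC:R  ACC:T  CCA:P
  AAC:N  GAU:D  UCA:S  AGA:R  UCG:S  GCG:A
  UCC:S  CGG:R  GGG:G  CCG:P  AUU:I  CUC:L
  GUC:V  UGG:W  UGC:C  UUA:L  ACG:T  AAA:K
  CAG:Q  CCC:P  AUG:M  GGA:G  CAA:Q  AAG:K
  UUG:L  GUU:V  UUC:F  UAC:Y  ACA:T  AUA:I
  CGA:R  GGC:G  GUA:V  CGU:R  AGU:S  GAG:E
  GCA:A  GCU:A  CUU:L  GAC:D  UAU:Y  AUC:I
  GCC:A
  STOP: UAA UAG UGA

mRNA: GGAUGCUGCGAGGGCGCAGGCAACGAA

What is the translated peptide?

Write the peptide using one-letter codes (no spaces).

start AUG at pos 2
pos 2: AUG -> M; peptide=M
pos 5: CUG -> L; peptide=ML
pos 8: CGA -> R; peptide=MLR
pos 11: GGG -> G; peptide=MLRG
pos 14: CGC -> R; peptide=MLRGR
pos 17: AGG -> R; peptide=MLRGRR
pos 20: CAA -> Q; peptide=MLRGRRQ
pos 23: CGA -> R; peptide=MLRGRRQR
pos 26: only 1 nt remain (<3), stop (end of mRNA)

Answer: MLRGRRQR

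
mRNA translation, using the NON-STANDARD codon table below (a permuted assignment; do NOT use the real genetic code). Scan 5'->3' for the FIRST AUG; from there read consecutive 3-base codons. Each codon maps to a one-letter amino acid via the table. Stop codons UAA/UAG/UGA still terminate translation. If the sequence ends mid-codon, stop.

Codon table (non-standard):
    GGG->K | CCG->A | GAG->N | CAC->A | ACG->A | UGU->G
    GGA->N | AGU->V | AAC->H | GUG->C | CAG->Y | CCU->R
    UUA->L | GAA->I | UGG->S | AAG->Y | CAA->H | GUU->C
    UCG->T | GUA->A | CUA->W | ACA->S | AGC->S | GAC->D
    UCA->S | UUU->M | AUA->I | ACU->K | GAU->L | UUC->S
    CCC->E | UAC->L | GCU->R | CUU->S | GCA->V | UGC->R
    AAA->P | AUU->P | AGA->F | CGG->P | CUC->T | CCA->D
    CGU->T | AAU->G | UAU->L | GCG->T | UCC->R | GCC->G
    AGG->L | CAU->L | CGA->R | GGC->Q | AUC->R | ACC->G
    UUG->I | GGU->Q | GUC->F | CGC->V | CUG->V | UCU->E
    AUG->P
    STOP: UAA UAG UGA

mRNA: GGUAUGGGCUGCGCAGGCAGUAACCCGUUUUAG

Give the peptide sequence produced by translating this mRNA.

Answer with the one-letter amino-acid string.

start AUG at pos 3
pos 3: AUG -> P; peptide=P
pos 6: GGC -> Q; peptide=PQ
pos 9: UGC -> R; peptide=PQR
pos 12: GCA -> V; peptide=PQRV
pos 15: GGC -> Q; peptide=PQRVQ
pos 18: AGU -> V; peptide=PQRVQV
pos 21: AAC -> H; peptide=PQRVQVH
pos 24: CCG -> A; peptide=PQRVQVHA
pos 27: UUU -> M; peptide=PQRVQVHAM
pos 30: UAG -> STOP

Answer: PQRVQVHAM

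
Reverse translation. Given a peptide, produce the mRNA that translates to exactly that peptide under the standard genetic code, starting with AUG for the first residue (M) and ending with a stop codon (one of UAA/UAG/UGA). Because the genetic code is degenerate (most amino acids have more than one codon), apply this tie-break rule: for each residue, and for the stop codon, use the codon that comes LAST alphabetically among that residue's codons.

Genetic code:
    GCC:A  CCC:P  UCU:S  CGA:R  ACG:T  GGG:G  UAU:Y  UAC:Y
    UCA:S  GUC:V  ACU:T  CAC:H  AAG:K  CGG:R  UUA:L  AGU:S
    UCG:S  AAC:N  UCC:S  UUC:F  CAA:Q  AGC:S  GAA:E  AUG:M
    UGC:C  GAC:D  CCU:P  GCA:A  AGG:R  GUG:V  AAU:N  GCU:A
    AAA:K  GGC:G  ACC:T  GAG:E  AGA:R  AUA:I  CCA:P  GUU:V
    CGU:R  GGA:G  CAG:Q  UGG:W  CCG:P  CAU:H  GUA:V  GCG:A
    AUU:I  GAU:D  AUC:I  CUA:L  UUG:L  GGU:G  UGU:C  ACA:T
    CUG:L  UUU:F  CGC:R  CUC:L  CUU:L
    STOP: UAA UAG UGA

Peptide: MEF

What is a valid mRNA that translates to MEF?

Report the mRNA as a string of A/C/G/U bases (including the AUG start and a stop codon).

residue 1: M -> AUG (start codon)
residue 2: E codons sorted = GAA,GAG -> pick last = GAG
residue 3: F codons sorted = UUC,UUU -> pick last = UUU
terminator: stop codons sorted = UAA,UAG,UGA -> pick last = UGA

Answer: mRNA: AUGGAGUUUUGA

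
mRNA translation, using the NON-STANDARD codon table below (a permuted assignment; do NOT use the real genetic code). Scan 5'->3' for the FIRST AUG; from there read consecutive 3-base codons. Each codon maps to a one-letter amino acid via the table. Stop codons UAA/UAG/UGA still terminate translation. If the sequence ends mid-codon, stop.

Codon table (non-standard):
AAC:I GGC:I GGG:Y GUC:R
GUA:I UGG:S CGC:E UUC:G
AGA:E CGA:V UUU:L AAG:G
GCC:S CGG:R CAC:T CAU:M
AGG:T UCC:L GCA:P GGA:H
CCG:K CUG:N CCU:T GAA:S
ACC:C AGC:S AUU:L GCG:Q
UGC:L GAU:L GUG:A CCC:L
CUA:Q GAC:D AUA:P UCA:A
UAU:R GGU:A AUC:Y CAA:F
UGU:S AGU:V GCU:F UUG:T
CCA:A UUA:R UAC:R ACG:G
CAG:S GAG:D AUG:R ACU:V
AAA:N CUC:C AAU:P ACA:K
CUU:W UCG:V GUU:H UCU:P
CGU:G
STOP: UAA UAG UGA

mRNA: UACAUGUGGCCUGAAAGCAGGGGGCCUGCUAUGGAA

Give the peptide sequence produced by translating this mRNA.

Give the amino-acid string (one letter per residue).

Answer: RSTSSTYTFRS

Derivation:
start AUG at pos 3
pos 3: AUG -> R; peptide=R
pos 6: UGG -> S; peptide=RS
pos 9: CCU -> T; peptide=RST
pos 12: GAA -> S; peptide=RSTS
pos 15: AGC -> S; peptide=RSTSS
pos 18: AGG -> T; peptide=RSTSST
pos 21: GGG -> Y; peptide=RSTSSTY
pos 24: CCU -> T; peptide=RSTSSTYT
pos 27: GCU -> F; peptide=RSTSSTYTF
pos 30: AUG -> R; peptide=RSTSSTYTFR
pos 33: GAA -> S; peptide=RSTSSTYTFRS
pos 36: only 0 nt remain (<3), stop (end of mRNA)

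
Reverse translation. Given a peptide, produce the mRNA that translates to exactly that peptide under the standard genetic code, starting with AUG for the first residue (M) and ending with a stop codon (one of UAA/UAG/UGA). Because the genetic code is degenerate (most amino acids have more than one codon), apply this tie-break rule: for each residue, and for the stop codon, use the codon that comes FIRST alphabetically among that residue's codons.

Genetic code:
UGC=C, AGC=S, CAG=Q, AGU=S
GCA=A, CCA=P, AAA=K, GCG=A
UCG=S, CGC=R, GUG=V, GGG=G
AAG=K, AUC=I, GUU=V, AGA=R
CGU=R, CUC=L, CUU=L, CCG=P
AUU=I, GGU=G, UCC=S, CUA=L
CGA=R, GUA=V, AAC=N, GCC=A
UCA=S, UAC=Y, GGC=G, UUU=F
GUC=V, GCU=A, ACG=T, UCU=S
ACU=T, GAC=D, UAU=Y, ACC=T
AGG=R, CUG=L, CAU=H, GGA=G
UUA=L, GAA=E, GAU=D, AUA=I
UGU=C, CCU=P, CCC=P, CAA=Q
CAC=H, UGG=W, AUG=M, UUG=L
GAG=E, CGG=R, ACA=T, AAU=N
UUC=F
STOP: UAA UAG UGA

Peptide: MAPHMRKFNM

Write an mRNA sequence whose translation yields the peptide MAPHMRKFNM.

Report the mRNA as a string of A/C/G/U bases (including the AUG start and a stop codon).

residue 1: M -> AUG (start codon)
residue 2: A codons sorted = GCA,GCC,GCG,GCU -> pick first = GCA
residue 3: P codons sorted = CCA,CCC,CCG,CCU -> pick first = CCA
residue 4: H codons sorted = CAC,CAU -> pick first = CAC
residue 5: M -> AUG (only codon)
residue 6: R codons sorted = AGA,AGG,CGA,CGC,CGG,CGU -> pick first = AGA
residue 7: K codons sorted = AAA,AAG -> pick first = AAA
residue 8: F codons sorted = UUC,UUU -> pick first = UUC
residue 9: N codons sorted = AAC,AAU -> pick first = AAC
residue 10: M -> AUG (only codon)
terminator: stop codons sorted = UAA,UAG,UGA -> pick first = UAA

Answer: mRNA: AUGGCACCACACAUGAGAAAAUUCAACAUGUAA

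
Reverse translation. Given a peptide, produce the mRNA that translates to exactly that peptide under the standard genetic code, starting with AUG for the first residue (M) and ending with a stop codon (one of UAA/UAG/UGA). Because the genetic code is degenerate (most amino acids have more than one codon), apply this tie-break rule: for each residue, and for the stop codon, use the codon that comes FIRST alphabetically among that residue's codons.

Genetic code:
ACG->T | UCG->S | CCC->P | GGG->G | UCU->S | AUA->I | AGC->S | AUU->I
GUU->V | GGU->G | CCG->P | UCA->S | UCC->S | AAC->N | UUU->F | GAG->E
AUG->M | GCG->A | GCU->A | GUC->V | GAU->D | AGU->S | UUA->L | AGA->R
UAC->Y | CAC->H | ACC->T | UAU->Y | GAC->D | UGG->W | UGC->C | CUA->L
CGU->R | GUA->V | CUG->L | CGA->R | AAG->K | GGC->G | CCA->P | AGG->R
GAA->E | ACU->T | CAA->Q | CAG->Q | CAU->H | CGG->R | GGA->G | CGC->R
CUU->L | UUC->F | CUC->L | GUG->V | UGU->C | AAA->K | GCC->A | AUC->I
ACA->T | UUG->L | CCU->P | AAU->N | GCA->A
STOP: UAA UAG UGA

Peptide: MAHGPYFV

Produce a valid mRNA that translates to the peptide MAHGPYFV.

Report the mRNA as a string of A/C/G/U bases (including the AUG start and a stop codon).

residue 1: M -> AUG (start codon)
residue 2: A codons sorted = GCA,GCC,GCG,GCU -> pick first = GCA
residue 3: H codons sorted = CAC,CAU -> pick first = CAC
residue 4: G codons sorted = GGA,GGC,GGG,GGU -> pick first = GGA
residue 5: P codons sorted = CCA,CCC,CCG,CCU -> pick first = CCA
residue 6: Y codons sorted = UAC,UAU -> pick first = UAC
residue 7: F codons sorted = UUC,UUU -> pick first = UUC
residue 8: V codons sorted = GUA,GUC,GUG,GUU -> pick first = GUA
terminator: stop codons sorted = UAA,UAG,UGA -> pick first = UAA

Answer: mRNA: AUGGCACACGGACCAUACUUCGUAUAA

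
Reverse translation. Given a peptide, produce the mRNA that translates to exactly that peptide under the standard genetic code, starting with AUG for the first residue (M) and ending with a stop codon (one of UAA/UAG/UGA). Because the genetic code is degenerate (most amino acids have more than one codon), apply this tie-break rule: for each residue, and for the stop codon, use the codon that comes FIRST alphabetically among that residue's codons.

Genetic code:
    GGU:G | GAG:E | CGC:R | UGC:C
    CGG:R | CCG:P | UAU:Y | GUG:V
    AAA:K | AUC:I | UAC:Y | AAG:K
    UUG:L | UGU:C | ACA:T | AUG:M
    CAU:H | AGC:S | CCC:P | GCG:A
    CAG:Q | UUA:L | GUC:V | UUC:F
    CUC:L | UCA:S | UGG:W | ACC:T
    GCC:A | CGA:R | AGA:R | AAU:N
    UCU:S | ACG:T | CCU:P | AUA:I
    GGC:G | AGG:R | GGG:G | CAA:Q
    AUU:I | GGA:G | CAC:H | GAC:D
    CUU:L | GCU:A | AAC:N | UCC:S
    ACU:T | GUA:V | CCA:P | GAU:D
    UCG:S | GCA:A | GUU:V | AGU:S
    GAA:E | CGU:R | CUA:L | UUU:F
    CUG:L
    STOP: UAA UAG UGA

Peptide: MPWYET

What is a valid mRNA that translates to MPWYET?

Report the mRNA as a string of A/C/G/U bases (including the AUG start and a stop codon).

residue 1: M -> AUG (start codon)
residue 2: P codons sorted = CCA,CCC,CCG,CCU -> pick first = CCA
residue 3: W -> UGG (only codon)
residue 4: Y codons sorted = UAC,UAU -> pick first = UAC
residue 5: E codons sorted = GAA,GAG -> pick first = GAA
residue 6: T codons sorted = ACA,ACC,ACG,ACU -> pick first = ACA
terminator: stop codons sorted = UAA,UAG,UGA -> pick first = UAA

Answer: mRNA: AUGCCAUGGUACGAAACAUAA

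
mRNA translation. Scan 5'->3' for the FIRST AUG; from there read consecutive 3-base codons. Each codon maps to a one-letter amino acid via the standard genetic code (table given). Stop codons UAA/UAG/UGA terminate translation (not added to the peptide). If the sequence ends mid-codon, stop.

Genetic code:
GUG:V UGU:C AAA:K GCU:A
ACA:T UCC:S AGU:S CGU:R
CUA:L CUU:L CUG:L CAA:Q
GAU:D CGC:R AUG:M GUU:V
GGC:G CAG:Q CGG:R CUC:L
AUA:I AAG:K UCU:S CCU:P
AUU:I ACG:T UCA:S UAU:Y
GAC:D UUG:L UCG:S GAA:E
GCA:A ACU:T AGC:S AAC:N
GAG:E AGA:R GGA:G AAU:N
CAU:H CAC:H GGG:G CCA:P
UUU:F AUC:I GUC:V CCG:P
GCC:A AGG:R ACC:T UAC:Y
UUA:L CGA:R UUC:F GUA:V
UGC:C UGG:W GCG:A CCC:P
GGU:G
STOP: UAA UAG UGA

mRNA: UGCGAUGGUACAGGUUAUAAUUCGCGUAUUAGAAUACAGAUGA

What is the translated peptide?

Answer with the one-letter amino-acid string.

start AUG at pos 4
pos 4: AUG -> M; peptide=M
pos 7: GUA -> V; peptide=MV
pos 10: CAG -> Q; peptide=MVQ
pos 13: GUU -> V; peptide=MVQV
pos 16: AUA -> I; peptide=MVQVI
pos 19: AUU -> I; peptide=MVQVII
pos 22: CGC -> R; peptide=MVQVIIR
pos 25: GUA -> V; peptide=MVQVIIRV
pos 28: UUA -> L; peptide=MVQVIIRVL
pos 31: GAA -> E; peptide=MVQVIIRVLE
pos 34: UAC -> Y; peptide=MVQVIIRVLEY
pos 37: AGA -> R; peptide=MVQVIIRVLEYR
pos 40: UGA -> STOP

Answer: MVQVIIRVLEYR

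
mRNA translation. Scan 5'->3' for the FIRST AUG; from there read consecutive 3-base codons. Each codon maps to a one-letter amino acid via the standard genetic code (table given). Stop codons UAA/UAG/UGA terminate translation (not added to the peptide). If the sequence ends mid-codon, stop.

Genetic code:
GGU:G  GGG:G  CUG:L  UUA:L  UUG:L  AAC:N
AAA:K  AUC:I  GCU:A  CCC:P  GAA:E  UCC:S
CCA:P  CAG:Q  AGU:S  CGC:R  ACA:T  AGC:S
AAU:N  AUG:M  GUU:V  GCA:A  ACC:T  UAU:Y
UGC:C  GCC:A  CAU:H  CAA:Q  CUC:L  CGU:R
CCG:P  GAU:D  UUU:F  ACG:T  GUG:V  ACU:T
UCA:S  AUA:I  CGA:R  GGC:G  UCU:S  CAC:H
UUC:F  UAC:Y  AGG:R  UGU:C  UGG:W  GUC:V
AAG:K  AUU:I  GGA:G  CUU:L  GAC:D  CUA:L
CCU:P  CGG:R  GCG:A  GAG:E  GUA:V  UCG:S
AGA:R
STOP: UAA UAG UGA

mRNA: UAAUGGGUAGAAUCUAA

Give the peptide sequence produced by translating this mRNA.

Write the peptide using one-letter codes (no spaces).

start AUG at pos 2
pos 2: AUG -> M; peptide=M
pos 5: GGU -> G; peptide=MG
pos 8: AGA -> R; peptide=MGR
pos 11: AUC -> I; peptide=MGRI
pos 14: UAA -> STOP

Answer: MGRI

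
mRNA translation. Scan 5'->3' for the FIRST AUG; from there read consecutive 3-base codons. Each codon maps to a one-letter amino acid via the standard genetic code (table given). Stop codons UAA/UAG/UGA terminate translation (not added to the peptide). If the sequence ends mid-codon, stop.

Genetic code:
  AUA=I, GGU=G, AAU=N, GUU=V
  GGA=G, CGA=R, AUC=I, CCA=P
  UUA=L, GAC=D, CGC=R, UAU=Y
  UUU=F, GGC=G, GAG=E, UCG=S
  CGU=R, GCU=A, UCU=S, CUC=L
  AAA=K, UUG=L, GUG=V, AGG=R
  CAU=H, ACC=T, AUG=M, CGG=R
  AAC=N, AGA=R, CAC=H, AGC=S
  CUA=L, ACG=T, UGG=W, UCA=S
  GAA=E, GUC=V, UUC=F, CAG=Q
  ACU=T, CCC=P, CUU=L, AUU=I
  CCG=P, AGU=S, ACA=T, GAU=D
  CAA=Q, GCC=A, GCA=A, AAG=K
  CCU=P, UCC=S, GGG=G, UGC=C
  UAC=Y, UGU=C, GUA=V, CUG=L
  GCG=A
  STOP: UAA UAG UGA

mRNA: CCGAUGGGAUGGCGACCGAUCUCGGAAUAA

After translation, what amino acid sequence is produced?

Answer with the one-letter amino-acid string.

Answer: MGWRPISE

Derivation:
start AUG at pos 3
pos 3: AUG -> M; peptide=M
pos 6: GGA -> G; peptide=MG
pos 9: UGG -> W; peptide=MGW
pos 12: CGA -> R; peptide=MGWR
pos 15: CCG -> P; peptide=MGWRP
pos 18: AUC -> I; peptide=MGWRPI
pos 21: UCG -> S; peptide=MGWRPIS
pos 24: GAA -> E; peptide=MGWRPISE
pos 27: UAA -> STOP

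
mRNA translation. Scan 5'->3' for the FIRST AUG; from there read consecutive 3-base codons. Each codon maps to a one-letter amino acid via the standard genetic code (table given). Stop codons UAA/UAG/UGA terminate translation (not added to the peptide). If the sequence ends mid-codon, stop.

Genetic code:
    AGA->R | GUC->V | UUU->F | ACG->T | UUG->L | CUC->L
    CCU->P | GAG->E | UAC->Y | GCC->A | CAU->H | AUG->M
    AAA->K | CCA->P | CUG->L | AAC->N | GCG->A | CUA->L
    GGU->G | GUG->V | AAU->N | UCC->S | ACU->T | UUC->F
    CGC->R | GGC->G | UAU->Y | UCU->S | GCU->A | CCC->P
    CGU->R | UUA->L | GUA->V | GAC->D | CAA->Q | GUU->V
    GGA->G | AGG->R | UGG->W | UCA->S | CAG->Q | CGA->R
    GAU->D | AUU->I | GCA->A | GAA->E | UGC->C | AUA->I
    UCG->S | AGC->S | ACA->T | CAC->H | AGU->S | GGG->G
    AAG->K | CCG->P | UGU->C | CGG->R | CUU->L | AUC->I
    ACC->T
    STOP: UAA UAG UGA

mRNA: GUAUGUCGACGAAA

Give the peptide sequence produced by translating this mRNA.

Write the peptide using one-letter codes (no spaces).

start AUG at pos 2
pos 2: AUG -> M; peptide=M
pos 5: UCG -> S; peptide=MS
pos 8: ACG -> T; peptide=MST
pos 11: AAA -> K; peptide=MSTK
pos 14: only 0 nt remain (<3), stop (end of mRNA)

Answer: MSTK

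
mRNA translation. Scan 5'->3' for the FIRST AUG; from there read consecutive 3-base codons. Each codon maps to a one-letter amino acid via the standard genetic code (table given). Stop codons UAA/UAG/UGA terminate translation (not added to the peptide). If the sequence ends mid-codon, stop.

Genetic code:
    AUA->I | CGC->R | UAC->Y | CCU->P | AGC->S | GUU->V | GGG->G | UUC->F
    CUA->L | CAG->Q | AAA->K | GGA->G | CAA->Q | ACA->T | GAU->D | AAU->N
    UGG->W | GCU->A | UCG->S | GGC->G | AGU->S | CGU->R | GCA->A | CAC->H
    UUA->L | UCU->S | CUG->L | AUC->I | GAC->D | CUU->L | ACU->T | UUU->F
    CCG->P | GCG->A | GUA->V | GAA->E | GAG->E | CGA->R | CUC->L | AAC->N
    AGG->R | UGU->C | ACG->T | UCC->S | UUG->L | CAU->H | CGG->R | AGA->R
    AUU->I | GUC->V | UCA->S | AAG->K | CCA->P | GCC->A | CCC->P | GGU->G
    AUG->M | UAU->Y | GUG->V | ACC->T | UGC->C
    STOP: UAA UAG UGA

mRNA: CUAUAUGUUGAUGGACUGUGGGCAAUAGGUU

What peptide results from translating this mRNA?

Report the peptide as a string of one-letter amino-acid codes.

start AUG at pos 4
pos 4: AUG -> M; peptide=M
pos 7: UUG -> L; peptide=ML
pos 10: AUG -> M; peptide=MLM
pos 13: GAC -> D; peptide=MLMD
pos 16: UGU -> C; peptide=MLMDC
pos 19: GGG -> G; peptide=MLMDCG
pos 22: CAA -> Q; peptide=MLMDCGQ
pos 25: UAG -> STOP

Answer: MLMDCGQ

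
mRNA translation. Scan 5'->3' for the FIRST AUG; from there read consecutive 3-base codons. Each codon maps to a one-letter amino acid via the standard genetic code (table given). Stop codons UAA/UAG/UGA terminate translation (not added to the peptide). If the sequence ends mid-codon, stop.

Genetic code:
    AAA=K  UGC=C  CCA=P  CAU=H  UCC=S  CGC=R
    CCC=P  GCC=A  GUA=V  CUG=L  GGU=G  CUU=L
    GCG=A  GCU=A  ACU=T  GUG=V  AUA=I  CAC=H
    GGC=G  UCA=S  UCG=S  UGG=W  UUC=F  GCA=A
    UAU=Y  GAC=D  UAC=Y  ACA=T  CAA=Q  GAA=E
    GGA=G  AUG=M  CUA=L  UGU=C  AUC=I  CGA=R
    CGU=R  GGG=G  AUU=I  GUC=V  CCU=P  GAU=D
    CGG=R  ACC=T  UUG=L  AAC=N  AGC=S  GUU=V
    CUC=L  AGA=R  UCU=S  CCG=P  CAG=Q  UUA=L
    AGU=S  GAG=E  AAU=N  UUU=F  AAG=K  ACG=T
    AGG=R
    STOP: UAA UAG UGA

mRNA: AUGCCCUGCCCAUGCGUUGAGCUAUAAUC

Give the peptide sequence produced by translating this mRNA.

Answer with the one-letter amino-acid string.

Answer: MPCPCVEL

Derivation:
start AUG at pos 0
pos 0: AUG -> M; peptide=M
pos 3: CCC -> P; peptide=MP
pos 6: UGC -> C; peptide=MPC
pos 9: CCA -> P; peptide=MPCP
pos 12: UGC -> C; peptide=MPCPC
pos 15: GUU -> V; peptide=MPCPCV
pos 18: GAG -> E; peptide=MPCPCVE
pos 21: CUA -> L; peptide=MPCPCVEL
pos 24: UAA -> STOP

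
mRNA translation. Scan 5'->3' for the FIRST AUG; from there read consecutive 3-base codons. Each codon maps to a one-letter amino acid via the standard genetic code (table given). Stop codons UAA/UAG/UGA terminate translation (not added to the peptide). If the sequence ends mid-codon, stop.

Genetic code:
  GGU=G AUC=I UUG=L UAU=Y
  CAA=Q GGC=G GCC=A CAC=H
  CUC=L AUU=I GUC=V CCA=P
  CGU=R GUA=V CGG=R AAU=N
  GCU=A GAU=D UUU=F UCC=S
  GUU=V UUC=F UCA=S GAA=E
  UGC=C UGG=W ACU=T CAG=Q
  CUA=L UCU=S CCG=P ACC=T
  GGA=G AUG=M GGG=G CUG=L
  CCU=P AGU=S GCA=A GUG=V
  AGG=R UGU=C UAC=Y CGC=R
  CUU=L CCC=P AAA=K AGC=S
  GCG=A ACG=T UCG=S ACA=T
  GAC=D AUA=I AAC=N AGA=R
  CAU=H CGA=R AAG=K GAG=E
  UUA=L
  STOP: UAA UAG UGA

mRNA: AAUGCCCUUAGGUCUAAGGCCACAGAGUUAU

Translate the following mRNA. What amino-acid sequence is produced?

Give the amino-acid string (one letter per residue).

start AUG at pos 1
pos 1: AUG -> M; peptide=M
pos 4: CCC -> P; peptide=MP
pos 7: UUA -> L; peptide=MPL
pos 10: GGU -> G; peptide=MPLG
pos 13: CUA -> L; peptide=MPLGL
pos 16: AGG -> R; peptide=MPLGLR
pos 19: CCA -> P; peptide=MPLGLRP
pos 22: CAG -> Q; peptide=MPLGLRPQ
pos 25: AGU -> S; peptide=MPLGLRPQS
pos 28: UAU -> Y; peptide=MPLGLRPQSY
pos 31: only 0 nt remain (<3), stop (end of mRNA)

Answer: MPLGLRPQSY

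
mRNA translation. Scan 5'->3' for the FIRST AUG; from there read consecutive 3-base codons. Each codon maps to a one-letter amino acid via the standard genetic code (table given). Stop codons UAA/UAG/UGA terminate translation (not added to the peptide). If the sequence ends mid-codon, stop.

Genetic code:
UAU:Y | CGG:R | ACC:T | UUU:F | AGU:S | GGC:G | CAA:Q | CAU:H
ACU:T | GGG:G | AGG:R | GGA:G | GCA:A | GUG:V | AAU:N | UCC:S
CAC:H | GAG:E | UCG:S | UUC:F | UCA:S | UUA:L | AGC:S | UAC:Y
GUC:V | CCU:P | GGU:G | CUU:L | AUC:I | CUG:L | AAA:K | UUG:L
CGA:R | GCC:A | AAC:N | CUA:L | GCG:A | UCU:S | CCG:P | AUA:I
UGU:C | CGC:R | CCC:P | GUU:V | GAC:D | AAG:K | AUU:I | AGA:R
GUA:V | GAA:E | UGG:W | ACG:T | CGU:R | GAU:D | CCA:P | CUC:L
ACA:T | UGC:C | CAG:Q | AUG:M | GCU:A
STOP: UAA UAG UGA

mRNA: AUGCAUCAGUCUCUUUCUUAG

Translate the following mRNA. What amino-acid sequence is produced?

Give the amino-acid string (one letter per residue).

start AUG at pos 0
pos 0: AUG -> M; peptide=M
pos 3: CAU -> H; peptide=MH
pos 6: CAG -> Q; peptide=MHQ
pos 9: UCU -> S; peptide=MHQS
pos 12: CUU -> L; peptide=MHQSL
pos 15: UCU -> S; peptide=MHQSLS
pos 18: UAG -> STOP

Answer: MHQSLS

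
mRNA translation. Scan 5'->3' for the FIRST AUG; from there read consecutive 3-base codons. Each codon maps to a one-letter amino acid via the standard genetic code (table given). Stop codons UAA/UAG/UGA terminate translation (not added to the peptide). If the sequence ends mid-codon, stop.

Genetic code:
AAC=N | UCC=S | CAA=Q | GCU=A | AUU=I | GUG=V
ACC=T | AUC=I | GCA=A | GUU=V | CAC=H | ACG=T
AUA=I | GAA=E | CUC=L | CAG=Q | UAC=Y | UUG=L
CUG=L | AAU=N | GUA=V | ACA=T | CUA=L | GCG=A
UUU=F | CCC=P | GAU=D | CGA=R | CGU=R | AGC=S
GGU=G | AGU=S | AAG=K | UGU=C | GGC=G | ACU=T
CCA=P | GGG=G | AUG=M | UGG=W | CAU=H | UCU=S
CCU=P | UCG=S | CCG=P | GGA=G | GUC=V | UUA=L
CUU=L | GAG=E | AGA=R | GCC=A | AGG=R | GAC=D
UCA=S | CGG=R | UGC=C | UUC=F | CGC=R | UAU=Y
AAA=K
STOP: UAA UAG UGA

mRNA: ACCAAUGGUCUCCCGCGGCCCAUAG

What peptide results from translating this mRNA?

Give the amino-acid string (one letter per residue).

Answer: MVSRGP

Derivation:
start AUG at pos 4
pos 4: AUG -> M; peptide=M
pos 7: GUC -> V; peptide=MV
pos 10: UCC -> S; peptide=MVS
pos 13: CGC -> R; peptide=MVSR
pos 16: GGC -> G; peptide=MVSRG
pos 19: CCA -> P; peptide=MVSRGP
pos 22: UAG -> STOP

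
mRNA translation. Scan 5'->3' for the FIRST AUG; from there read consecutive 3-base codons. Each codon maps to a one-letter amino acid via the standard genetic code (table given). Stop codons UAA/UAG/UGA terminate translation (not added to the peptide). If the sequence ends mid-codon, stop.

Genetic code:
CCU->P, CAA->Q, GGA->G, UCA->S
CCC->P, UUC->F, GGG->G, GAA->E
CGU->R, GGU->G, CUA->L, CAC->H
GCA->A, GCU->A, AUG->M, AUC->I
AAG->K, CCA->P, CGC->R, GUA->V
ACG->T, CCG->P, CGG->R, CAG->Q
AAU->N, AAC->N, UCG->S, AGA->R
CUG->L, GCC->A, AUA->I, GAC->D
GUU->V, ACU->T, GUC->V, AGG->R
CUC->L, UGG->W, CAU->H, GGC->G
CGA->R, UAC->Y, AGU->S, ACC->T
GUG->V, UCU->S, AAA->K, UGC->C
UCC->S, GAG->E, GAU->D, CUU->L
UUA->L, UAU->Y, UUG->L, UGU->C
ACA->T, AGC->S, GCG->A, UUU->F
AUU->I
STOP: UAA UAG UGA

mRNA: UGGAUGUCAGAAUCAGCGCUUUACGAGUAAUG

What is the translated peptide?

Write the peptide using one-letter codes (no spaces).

Answer: MSESALYE

Derivation:
start AUG at pos 3
pos 3: AUG -> M; peptide=M
pos 6: UCA -> S; peptide=MS
pos 9: GAA -> E; peptide=MSE
pos 12: UCA -> S; peptide=MSES
pos 15: GCG -> A; peptide=MSESA
pos 18: CUU -> L; peptide=MSESAL
pos 21: UAC -> Y; peptide=MSESALY
pos 24: GAG -> E; peptide=MSESALYE
pos 27: UAA -> STOP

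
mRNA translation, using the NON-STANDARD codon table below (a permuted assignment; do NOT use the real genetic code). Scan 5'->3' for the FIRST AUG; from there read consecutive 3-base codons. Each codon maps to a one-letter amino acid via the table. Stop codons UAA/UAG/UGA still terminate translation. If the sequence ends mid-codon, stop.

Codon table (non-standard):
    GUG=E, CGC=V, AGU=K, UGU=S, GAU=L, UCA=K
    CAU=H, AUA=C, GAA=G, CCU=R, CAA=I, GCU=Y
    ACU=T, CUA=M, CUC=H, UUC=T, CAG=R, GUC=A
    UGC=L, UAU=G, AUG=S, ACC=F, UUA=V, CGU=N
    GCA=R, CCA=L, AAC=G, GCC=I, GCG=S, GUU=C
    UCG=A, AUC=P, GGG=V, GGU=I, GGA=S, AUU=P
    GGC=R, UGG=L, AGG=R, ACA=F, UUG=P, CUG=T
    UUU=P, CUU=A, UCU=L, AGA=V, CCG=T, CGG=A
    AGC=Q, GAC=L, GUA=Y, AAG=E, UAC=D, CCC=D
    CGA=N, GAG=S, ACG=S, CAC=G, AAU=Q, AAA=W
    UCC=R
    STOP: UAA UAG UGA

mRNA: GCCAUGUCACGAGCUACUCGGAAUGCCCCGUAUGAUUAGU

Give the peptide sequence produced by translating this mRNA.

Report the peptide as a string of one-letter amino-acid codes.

start AUG at pos 3
pos 3: AUG -> S; peptide=S
pos 6: UCA -> K; peptide=SK
pos 9: CGA -> N; peptide=SKN
pos 12: GCU -> Y; peptide=SKNY
pos 15: ACU -> T; peptide=SKNYT
pos 18: CGG -> A; peptide=SKNYTA
pos 21: AAU -> Q; peptide=SKNYTAQ
pos 24: GCC -> I; peptide=SKNYTAQI
pos 27: CCG -> T; peptide=SKNYTAQIT
pos 30: UAU -> G; peptide=SKNYTAQITG
pos 33: GAU -> L; peptide=SKNYTAQITGL
pos 36: UAG -> STOP

Answer: SKNYTAQITGL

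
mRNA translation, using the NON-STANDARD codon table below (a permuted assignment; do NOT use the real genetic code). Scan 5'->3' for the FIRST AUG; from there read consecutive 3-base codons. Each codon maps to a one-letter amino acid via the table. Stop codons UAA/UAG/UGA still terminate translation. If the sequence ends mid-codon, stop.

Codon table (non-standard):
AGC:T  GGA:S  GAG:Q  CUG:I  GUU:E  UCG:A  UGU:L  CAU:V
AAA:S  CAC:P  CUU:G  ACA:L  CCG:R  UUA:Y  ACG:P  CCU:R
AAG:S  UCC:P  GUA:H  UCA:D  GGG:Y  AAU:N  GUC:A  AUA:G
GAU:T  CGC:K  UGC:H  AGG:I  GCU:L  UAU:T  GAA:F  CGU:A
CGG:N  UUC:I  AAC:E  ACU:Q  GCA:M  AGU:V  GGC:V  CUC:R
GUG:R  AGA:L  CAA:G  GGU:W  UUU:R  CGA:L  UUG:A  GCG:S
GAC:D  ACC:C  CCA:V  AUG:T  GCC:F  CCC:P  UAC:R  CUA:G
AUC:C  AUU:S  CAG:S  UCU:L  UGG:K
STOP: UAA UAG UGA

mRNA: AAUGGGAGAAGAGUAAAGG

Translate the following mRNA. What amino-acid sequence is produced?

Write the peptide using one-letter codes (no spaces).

Answer: TSFQ

Derivation:
start AUG at pos 1
pos 1: AUG -> T; peptide=T
pos 4: GGA -> S; peptide=TS
pos 7: GAA -> F; peptide=TSF
pos 10: GAG -> Q; peptide=TSFQ
pos 13: UAA -> STOP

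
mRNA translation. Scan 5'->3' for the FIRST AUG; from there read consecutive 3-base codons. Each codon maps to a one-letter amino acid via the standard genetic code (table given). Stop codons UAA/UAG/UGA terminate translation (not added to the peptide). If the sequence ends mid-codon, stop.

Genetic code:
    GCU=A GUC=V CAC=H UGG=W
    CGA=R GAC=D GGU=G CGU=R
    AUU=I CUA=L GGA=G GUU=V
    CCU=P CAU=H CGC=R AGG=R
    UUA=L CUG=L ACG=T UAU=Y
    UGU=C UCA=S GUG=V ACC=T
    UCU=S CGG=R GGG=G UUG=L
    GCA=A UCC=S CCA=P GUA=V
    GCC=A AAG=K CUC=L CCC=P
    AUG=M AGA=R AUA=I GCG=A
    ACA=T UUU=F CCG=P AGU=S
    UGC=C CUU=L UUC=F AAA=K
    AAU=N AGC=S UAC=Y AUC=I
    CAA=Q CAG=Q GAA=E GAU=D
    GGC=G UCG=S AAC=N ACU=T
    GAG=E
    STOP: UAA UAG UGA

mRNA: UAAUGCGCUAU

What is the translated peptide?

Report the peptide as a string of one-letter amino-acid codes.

start AUG at pos 2
pos 2: AUG -> M; peptide=M
pos 5: CGC -> R; peptide=MR
pos 8: UAU -> Y; peptide=MRY
pos 11: only 0 nt remain (<3), stop (end of mRNA)

Answer: MRY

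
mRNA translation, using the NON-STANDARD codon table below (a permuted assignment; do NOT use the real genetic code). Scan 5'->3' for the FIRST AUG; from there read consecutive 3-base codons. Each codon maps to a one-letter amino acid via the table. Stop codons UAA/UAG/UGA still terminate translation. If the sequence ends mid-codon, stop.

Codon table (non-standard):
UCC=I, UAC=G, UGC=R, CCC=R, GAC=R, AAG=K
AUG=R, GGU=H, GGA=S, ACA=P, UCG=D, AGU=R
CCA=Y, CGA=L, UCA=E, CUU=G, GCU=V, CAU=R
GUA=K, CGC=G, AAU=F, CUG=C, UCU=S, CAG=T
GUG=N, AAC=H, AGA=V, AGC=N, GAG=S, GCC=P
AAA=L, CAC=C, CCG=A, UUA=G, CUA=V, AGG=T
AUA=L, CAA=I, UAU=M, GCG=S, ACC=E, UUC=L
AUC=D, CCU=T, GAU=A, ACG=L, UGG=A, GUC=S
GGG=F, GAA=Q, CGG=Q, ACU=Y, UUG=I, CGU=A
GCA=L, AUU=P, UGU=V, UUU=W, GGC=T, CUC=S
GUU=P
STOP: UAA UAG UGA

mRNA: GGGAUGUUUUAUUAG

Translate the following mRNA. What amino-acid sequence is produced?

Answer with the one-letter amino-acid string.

start AUG at pos 3
pos 3: AUG -> R; peptide=R
pos 6: UUU -> W; peptide=RW
pos 9: UAU -> M; peptide=RWM
pos 12: UAG -> STOP

Answer: RWM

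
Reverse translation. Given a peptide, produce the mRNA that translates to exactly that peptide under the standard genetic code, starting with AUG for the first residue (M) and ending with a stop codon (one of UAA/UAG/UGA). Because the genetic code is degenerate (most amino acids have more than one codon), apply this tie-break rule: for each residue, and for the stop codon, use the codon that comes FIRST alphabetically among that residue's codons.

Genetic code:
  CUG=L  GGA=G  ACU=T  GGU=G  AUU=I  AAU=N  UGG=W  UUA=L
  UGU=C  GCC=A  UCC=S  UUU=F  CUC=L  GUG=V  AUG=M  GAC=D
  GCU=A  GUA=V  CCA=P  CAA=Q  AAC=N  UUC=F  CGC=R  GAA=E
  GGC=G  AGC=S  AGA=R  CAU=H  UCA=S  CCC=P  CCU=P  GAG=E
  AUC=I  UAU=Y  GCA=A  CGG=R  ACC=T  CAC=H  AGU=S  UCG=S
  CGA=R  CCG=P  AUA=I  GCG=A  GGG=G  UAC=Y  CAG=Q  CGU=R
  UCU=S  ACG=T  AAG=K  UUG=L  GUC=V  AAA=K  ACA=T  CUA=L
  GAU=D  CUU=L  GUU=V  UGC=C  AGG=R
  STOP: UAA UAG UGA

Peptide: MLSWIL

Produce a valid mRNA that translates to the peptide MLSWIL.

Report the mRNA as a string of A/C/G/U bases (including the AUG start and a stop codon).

residue 1: M -> AUG (start codon)
residue 2: L codons sorted = CUA,CUC,CUG,CUU,UUA,UUG -> pick first = CUA
residue 3: S codons sorted = AGC,AGU,UCA,UCC,UCG,UCU -> pick first = AGC
residue 4: W -> UGG (only codon)
residue 5: I codons sorted = AUA,AUC,AUU -> pick first = AUA
residue 6: L codons sorted = CUA,CUC,CUG,CUU,UUA,UUG -> pick first = CUA
terminator: stop codons sorted = UAA,UAG,UGA -> pick first = UAA

Answer: mRNA: AUGCUAAGCUGGAUACUAUAA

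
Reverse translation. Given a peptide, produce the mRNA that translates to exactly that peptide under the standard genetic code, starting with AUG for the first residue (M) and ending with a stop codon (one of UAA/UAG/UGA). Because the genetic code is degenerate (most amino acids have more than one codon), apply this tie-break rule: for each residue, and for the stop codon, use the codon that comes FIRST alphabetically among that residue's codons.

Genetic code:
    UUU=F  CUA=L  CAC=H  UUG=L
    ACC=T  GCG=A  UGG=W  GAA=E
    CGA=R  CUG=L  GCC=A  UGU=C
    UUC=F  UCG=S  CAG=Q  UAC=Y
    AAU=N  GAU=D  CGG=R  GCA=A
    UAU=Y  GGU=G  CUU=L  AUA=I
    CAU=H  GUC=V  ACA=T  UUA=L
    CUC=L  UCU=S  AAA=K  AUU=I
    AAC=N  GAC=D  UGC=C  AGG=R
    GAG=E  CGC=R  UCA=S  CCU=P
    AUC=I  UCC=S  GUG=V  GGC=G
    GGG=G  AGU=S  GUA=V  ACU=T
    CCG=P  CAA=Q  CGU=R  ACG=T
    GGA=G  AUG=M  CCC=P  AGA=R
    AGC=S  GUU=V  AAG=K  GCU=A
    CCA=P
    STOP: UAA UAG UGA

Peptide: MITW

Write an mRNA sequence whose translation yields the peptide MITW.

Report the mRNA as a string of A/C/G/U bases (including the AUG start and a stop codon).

Answer: mRNA: AUGAUAACAUGGUAA

Derivation:
residue 1: M -> AUG (start codon)
residue 2: I codons sorted = AUA,AUC,AUU -> pick first = AUA
residue 3: T codons sorted = ACA,ACC,ACG,ACU -> pick first = ACA
residue 4: W -> UGG (only codon)
terminator: stop codons sorted = UAA,UAG,UGA -> pick first = UAA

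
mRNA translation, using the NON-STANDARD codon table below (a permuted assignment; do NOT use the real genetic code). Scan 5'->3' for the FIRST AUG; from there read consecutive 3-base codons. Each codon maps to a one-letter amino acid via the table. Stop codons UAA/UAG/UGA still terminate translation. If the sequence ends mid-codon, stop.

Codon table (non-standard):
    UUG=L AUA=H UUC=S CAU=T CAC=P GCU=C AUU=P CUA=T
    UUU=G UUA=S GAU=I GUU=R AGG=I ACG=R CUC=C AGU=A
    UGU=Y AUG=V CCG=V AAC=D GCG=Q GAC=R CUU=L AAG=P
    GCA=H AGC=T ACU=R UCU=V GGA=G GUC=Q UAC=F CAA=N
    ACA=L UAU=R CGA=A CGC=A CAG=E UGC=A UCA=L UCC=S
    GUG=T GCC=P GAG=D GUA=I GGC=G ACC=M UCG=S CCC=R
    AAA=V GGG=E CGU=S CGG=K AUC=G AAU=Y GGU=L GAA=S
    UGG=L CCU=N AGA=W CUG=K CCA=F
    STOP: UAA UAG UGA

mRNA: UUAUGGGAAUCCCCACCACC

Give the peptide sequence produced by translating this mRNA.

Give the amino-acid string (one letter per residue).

start AUG at pos 2
pos 2: AUG -> V; peptide=V
pos 5: GGA -> G; peptide=VG
pos 8: AUC -> G; peptide=VGG
pos 11: CCC -> R; peptide=VGGR
pos 14: ACC -> M; peptide=VGGRM
pos 17: ACC -> M; peptide=VGGRMM
pos 20: only 0 nt remain (<3), stop (end of mRNA)

Answer: VGGRMM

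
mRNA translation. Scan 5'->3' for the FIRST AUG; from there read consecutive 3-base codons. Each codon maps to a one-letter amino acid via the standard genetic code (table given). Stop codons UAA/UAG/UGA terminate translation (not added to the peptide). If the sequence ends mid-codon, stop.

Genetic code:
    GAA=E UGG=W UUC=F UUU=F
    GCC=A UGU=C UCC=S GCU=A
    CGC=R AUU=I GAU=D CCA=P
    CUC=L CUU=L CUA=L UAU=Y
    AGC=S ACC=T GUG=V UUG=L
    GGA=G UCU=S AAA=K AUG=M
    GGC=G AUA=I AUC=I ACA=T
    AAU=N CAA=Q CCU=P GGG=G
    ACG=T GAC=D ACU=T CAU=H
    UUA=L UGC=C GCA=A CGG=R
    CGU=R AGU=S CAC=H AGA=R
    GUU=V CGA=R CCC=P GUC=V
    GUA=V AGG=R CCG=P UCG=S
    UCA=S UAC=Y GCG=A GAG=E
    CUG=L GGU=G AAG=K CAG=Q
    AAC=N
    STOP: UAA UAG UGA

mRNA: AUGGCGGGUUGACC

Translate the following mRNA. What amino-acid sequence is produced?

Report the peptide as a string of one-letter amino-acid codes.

Answer: MAG

Derivation:
start AUG at pos 0
pos 0: AUG -> M; peptide=M
pos 3: GCG -> A; peptide=MA
pos 6: GGU -> G; peptide=MAG
pos 9: UGA -> STOP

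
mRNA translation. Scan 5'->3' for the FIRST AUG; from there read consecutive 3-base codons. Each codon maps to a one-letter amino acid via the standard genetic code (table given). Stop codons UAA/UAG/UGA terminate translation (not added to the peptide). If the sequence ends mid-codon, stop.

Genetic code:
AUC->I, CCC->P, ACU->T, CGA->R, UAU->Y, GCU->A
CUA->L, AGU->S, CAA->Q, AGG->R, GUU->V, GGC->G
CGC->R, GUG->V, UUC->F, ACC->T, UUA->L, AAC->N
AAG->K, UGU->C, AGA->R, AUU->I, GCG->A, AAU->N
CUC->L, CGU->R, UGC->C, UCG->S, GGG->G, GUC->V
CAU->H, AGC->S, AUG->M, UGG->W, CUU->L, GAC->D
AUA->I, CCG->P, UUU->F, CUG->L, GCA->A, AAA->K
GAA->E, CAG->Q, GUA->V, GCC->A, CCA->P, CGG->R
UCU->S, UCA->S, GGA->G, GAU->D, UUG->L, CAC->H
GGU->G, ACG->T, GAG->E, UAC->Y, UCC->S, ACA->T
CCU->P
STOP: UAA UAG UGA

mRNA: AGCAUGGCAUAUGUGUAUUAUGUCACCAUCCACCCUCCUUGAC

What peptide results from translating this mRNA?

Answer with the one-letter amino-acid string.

start AUG at pos 3
pos 3: AUG -> M; peptide=M
pos 6: GCA -> A; peptide=MA
pos 9: UAU -> Y; peptide=MAY
pos 12: GUG -> V; peptide=MAYV
pos 15: UAU -> Y; peptide=MAYVY
pos 18: UAU -> Y; peptide=MAYVYY
pos 21: GUC -> V; peptide=MAYVYYV
pos 24: ACC -> T; peptide=MAYVYYVT
pos 27: AUC -> I; peptide=MAYVYYVTI
pos 30: CAC -> H; peptide=MAYVYYVTIH
pos 33: CCU -> P; peptide=MAYVYYVTIHP
pos 36: CCU -> P; peptide=MAYVYYVTIHPP
pos 39: UGA -> STOP

Answer: MAYVYYVTIHPP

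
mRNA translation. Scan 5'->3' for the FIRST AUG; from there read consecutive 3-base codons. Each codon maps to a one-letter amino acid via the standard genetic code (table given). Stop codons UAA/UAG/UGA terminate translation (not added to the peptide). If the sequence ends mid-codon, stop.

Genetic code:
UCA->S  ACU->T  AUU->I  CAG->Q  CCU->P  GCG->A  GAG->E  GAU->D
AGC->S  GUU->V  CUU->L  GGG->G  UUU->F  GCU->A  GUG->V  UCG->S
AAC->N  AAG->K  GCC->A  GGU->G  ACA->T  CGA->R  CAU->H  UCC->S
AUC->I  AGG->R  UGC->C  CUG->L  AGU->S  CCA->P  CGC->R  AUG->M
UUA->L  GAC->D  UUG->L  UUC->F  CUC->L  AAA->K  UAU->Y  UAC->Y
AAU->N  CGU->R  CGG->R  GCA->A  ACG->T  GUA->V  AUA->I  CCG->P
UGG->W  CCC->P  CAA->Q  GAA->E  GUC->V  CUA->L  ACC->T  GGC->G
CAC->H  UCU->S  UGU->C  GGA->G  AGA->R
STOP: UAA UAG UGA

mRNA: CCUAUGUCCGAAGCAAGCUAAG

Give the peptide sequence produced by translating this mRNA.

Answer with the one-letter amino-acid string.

start AUG at pos 3
pos 3: AUG -> M; peptide=M
pos 6: UCC -> S; peptide=MS
pos 9: GAA -> E; peptide=MSE
pos 12: GCA -> A; peptide=MSEA
pos 15: AGC -> S; peptide=MSEAS
pos 18: UAA -> STOP

Answer: MSEAS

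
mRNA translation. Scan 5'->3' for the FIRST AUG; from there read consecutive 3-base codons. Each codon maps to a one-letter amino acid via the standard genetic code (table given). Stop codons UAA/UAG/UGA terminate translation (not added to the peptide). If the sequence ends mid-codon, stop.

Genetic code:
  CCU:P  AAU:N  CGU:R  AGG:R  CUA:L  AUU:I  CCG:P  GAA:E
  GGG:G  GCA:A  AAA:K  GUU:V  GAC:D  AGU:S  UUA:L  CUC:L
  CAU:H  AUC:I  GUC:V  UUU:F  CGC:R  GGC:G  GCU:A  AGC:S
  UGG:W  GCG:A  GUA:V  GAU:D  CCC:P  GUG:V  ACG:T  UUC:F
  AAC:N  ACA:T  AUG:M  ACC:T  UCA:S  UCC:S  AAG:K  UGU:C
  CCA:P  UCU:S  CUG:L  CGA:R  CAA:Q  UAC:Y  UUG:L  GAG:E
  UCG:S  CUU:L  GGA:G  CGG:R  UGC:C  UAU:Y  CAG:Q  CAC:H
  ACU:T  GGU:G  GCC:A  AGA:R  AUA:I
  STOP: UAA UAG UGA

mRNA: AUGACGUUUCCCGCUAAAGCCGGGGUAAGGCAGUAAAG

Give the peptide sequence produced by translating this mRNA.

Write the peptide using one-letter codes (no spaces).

start AUG at pos 0
pos 0: AUG -> M; peptide=M
pos 3: ACG -> T; peptide=MT
pos 6: UUU -> F; peptide=MTF
pos 9: CCC -> P; peptide=MTFP
pos 12: GCU -> A; peptide=MTFPA
pos 15: AAA -> K; peptide=MTFPAK
pos 18: GCC -> A; peptide=MTFPAKA
pos 21: GGG -> G; peptide=MTFPAKAG
pos 24: GUA -> V; peptide=MTFPAKAGV
pos 27: AGG -> R; peptide=MTFPAKAGVR
pos 30: CAG -> Q; peptide=MTFPAKAGVRQ
pos 33: UAA -> STOP

Answer: MTFPAKAGVRQ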